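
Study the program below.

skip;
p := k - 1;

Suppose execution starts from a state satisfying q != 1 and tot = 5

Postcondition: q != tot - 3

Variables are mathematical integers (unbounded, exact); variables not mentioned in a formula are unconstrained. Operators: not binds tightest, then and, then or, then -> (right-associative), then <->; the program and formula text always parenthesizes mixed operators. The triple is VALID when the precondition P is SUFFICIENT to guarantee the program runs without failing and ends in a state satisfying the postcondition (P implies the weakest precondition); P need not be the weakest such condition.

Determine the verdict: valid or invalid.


Working backward. After the program, q != tot - 3 must hold.
Before p := k - 1: q != tot - 3
Before skip: q != tot - 3
The weakest precondition is q != tot - 3.
Check whether q != 1 and tot = 5 implies it.
Countermodel: at the initial state q = 2, tot = 5, the precondition holds but the weakest precondition fails.
Answer: invalid


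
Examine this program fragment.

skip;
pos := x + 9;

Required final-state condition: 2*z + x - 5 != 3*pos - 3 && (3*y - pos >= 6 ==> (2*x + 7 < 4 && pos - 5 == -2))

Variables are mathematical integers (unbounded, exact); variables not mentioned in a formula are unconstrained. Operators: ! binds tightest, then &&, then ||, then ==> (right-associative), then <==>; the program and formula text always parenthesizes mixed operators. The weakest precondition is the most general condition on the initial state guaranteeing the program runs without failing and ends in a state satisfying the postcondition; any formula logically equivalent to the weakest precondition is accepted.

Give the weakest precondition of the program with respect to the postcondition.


Working backward. After the program, the postcondition 2*z + x - 5 != 3*pos - 3 && (3*y - pos >= 6 ==> (2*x + 7 < 4 && pos - 5 == -2)) must hold; in canonical form it is x + 2*z != 3*pos + 2 && (3*y >= pos + 6 ==> (2*x < -3 && pos == 3)).
Before pos := x + 9: 2*z != 2*x + 29 && (3*y >= x + 15 ==> (2*x < -3 && x == -6))
Before skip: 2*z != 2*x + 29 && (3*y >= x + 15 ==> (2*x < -3 && x == -6))
Answer: WP = 2*z != 2*x + 29 && (3*y >= x + 15 ==> (2*x < -3 && x == -6))


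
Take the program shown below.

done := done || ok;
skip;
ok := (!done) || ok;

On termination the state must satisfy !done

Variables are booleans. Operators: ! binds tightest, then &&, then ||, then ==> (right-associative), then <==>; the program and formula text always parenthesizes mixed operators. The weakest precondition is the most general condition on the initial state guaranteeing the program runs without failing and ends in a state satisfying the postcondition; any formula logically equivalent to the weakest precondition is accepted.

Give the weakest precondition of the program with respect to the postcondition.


Working backward. After the program, !done must hold.
Before ok := (!done) || ok: !done
Before skip: !done
Before done := done || ok: !(done || ok)
Answer: WP = !(done || ok)


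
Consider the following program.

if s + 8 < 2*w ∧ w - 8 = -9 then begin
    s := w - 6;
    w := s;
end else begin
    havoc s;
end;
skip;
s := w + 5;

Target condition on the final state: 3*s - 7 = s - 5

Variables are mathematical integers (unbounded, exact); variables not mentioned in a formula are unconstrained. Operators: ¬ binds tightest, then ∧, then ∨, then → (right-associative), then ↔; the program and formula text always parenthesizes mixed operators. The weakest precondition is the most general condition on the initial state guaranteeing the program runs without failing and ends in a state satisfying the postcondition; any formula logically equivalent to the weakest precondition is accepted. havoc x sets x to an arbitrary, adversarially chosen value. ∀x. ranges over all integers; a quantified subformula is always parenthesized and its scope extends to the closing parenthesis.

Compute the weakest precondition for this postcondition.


Working backward. After the program, the postcondition 3*s - 7 = s - 5 must hold; in canonical form it is 2*s = 2.
Before s := w + 5: 2*w = -8
Before skip: 2*w = -8
Then branch requires 2*w = 4; else branch requires 2*w = -8.
Before the if: ((s < 2*w - 8 ∧ w = -1) → 2*w = 4) ∧ ((¬(s < 2*w - 8 ∧ w = -1)) → 2*w = -8)
Answer: WP = ((s < 2*w - 8 ∧ w = -1) → 2*w = 4) ∧ ((¬(s < 2*w - 8 ∧ w = -1)) → 2*w = -8)


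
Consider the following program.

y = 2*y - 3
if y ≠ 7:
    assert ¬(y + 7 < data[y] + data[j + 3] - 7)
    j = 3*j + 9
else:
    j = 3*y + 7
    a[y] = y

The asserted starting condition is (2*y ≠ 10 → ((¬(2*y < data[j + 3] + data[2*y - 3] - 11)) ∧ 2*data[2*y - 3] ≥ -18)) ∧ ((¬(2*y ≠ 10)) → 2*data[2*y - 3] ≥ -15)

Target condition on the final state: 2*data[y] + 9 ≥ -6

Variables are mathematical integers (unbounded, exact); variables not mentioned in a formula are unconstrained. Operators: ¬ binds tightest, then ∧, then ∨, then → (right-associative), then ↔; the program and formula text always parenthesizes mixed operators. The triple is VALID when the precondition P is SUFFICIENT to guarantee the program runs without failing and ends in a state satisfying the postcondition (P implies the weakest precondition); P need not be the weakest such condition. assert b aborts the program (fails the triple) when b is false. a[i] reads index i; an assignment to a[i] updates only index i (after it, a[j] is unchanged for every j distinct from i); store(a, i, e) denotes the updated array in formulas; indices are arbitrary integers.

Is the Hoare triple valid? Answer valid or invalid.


Working backward. After the program, the postcondition 2*data[y] + 9 ≥ -6 must hold; in canonical form it is 2*data[y] ≥ -15.
Then branch requires (¬(y < data[j + 3] + data[y] - 14)) ∧ 2*data[y] ≥ -15; else branch requires 2*data[y] ≥ -15.
Before the if: (y ≠ 7 → ((¬(y < data[j + 3] + data[y] - 14)) ∧ 2*data[y] ≥ -15)) ∧ ((¬(y ≠ 7)) → 2*data[y] ≥ -15)
Before y := 2*y - 3: (2*y ≠ 10 → ((¬(2*y < data[j + 3] + data[2*y - 3] - 11)) ∧ 2*data[2*y - 3] ≥ -15)) ∧ ((¬(2*y ≠ 10)) → 2*data[2*y - 3] ≥ -15)
The weakest precondition is (2*y ≠ 10 → ((¬(2*y < data[j + 3] + data[2*y - 3] - 11)) ∧ 2*data[2*y - 3] ≥ -15)) ∧ ((¬(2*y ≠ 10)) → 2*data[2*y - 3] ≥ -15).
Check whether (2*y ≠ 10 → ((¬(2*y < data[j + 3] + data[2*y - 3] - 11)) ∧ 2*data[2*y - 3] ≥ -18)) ∧ ((¬(2*y ≠ 10)) → 2*data[2*y - 3] ≥ -15) implies it.
Countermodel: at the initial state data = {[-3] = -8, [2] = 0, elsewhere 0}, j = -1, y = 0, the precondition holds but the weakest precondition fails.
Answer: invalid


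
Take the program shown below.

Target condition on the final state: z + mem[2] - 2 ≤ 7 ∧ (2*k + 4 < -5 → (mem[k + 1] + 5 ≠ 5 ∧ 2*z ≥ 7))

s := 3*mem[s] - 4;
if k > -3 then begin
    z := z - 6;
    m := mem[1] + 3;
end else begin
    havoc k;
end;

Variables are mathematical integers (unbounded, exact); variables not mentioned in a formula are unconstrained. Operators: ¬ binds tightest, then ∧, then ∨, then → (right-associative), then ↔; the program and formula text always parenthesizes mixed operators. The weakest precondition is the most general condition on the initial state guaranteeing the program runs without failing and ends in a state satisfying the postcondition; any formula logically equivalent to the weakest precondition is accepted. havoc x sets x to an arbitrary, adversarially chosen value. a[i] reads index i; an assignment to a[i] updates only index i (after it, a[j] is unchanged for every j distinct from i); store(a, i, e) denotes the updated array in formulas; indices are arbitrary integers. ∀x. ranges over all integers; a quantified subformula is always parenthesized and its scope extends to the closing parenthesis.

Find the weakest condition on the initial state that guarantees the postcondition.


Working backward. After the program, the postcondition z + mem[2] - 2 ≤ 7 ∧ (2*k + 4 < -5 → (mem[k + 1] + 5 ≠ 5 ∧ 2*z ≥ 7)) must hold; in canonical form it is mem[2] + z ≤ 9 ∧ (2*k < -9 → (mem[k + 1] ≠ 0 ∧ 2*z ≥ 7)).
Then branch requires mem[2] + z ≤ 15 ∧ (2*k < -9 → (mem[k + 1] ≠ 0 ∧ 2*z ≥ 19)); else branch requires ∀k_1. (mem[2] + z ≤ 9 ∧ (2*k_1 < -9 → (mem[k_1 + 1] ≠ 0 ∧ 2*z ≥ 7))).
Before the if: (k > -3 → (mem[2] + z ≤ 15 ∧ (2*k < -9 → (mem[k + 1] ≠ 0 ∧ 2*z ≥ 19)))) ∧ ((¬(k > -3)) → (∀k_1. (mem[2] + z ≤ 9 ∧ (2*k_1 < -9 → (mem[k_1 + 1] ≠ 0 ∧ 2*z ≥ 7)))))
Before s := 3*mem[s] - 4: (k > -3 → (mem[2] + z ≤ 15 ∧ (2*k < -9 → (mem[k + 1] ≠ 0 ∧ 2*z ≥ 19)))) ∧ ((¬(k > -3)) → (∀k_1. (mem[2] + z ≤ 9 ∧ (2*k_1 < -9 → (mem[k_1 + 1] ≠ 0 ∧ 2*z ≥ 7)))))
Answer: WP = (k > -3 → (mem[2] + z ≤ 15 ∧ (2*k < -9 → (mem[k + 1] ≠ 0 ∧ 2*z ≥ 19)))) ∧ ((¬(k > -3)) → (∀k_1. (mem[2] + z ≤ 9 ∧ (2*k_1 < -9 → (mem[k_1 + 1] ≠ 0 ∧ 2*z ≥ 7)))))


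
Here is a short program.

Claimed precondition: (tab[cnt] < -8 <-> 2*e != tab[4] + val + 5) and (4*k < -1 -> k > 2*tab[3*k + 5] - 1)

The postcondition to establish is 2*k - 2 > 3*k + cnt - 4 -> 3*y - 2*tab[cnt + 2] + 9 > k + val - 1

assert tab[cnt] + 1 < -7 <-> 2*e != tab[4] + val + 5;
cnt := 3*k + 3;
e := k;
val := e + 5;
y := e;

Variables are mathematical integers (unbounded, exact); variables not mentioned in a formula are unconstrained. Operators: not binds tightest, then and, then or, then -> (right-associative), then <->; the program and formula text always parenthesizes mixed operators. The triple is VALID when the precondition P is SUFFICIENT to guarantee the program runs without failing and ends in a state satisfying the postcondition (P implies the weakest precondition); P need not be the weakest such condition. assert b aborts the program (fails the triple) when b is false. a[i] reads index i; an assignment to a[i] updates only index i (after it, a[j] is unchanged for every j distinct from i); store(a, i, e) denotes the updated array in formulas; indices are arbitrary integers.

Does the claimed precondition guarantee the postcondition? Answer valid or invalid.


Working backward. After the program, the postcondition 2*k - 2 > 3*k + cnt - 4 -> 3*y - 2*tab[cnt + 2] + 9 > k + val - 1 must hold; in canonical form it is cnt + k < 2 -> 3*y > 2*tab[cnt + 2] + k + val - 10.
Before y := e: cnt + k < 2 -> 3*e > 2*tab[cnt + 2] + k + val - 10
Before val := e + 5: cnt + k < 2 -> 2*e > 2*tab[cnt + 2] + k - 5
Before e := k: cnt + k < 2 -> k > 2*tab[cnt + 2] - 5
Before cnt := 3*k + 3: 4*k < -1 -> k > 2*tab[3*k + 5] - 5
Before assert tab[cnt] + 1 < -7 <-> 2*e != tab[4] + val + 5: (tab[cnt] < -8 <-> 2*e != tab[4] + val + 5) and (4*k < -1 -> k > 2*tab[3*k + 5] - 5)
The weakest precondition is (tab[cnt] < -8 <-> 2*e != tab[4] + val + 5) and (4*k < -1 -> k > 2*tab[3*k + 5] - 5).
Check whether (tab[cnt] < -8 <-> 2*e != tab[4] + val + 5) and (4*k < -1 -> k > 2*tab[3*k + 5] - 1) implies it.
Every state satisfying the precondition satisfies the weakest precondition: the implication holds.
Answer: valid


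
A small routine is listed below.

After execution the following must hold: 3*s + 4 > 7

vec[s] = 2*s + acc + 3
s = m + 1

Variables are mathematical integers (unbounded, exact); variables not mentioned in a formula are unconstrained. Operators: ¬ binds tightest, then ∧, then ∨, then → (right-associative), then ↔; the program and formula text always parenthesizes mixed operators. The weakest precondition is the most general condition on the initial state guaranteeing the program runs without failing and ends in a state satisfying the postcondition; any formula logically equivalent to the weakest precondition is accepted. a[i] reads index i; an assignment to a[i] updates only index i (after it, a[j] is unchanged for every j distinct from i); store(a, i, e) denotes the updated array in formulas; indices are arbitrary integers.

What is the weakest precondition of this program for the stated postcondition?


Working backward. After the program, the postcondition 3*s + 4 > 7 must hold; in canonical form it is 3*s > 3.
Before s := m + 1: 3*m > 0
Before vec[s] := 2*s + acc + 3: 3*m > 0
Answer: WP = 3*m > 0


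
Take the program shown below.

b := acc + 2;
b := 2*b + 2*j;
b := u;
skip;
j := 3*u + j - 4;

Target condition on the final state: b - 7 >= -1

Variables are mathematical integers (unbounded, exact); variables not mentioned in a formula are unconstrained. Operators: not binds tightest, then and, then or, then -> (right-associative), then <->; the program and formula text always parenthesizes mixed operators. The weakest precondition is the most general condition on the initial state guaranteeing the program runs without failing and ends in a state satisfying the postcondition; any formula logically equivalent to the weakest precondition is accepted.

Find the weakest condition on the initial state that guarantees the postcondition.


Working backward. After the program, the postcondition b - 7 >= -1 must hold; in canonical form it is b >= 6.
Before j := 3*u + j - 4: b >= 6
Before skip: b >= 6
Before b := u: u >= 6
Before b := 2*b + 2*j: u >= 6
Before b := acc + 2: u >= 6
Answer: WP = u >= 6


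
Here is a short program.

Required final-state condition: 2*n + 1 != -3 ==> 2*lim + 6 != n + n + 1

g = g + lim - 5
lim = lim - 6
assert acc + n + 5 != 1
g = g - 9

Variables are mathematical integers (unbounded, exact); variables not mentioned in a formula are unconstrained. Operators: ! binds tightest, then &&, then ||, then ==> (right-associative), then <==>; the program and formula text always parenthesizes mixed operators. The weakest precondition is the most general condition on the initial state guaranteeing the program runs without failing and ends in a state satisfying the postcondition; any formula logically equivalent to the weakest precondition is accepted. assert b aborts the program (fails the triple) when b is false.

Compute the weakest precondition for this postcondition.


Working backward. After the program, the postcondition 2*n + 1 != -3 ==> 2*lim + 6 != n + n + 1 must hold; in canonical form it is 2*n != -4 ==> 2*lim != 2*n - 5.
Before g := g - 9: 2*n != -4 ==> 2*lim != 2*n - 5
Before assert acc + n + 5 != 1: acc + n != -4 && (2*n != -4 ==> 2*lim != 2*n - 5)
Before lim := lim - 6: acc + n != -4 && (2*n != -4 ==> 2*lim != 2*n + 7)
Before g := g + lim - 5: acc + n != -4 && (2*n != -4 ==> 2*lim != 2*n + 7)
Answer: WP = acc + n != -4 && (2*n != -4 ==> 2*lim != 2*n + 7)


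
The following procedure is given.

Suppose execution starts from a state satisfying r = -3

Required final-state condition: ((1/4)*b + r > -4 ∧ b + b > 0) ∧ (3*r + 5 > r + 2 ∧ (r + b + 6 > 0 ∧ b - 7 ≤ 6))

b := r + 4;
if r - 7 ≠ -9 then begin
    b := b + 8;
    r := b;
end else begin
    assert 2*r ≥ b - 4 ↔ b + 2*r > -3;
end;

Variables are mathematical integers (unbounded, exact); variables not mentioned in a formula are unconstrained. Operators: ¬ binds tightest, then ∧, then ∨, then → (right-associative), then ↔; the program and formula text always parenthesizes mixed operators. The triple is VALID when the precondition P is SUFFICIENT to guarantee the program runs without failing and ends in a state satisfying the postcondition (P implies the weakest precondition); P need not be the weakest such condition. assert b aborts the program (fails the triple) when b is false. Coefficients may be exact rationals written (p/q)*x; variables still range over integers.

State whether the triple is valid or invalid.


Working backward. After the program, the postcondition ((1/4)*b + r > -4 ∧ b + b > 0) ∧ (3*r + 5 > r + 2 ∧ (r + b + 6 > 0 ∧ b - 7 ≤ 6)) must hold; in canonical form it is (1/4)*b + r > -4 ∧ 2*b > 0 ∧ 2*r > -3 ∧ b + r > -6 ∧ b ≤ 13.
Then branch requires (5/4)*b > -14 ∧ 2*b > -16 ∧ 2*b > -19 ∧ 2*b > -22 ∧ b ≤ 5; else branch requires (2*r ≥ b - 4 ↔ b + 2*r > -3) ∧ (1/4)*b + r > -4 ∧ 2*b > 0 ∧ 2*r > -3 ∧ b + r > -6 ∧ b ≤ 13.
Before the if: (r ≠ -2 → ((5/4)*b > -14 ∧ 2*b > -16 ∧ 2*b > -19 ∧ 2*b > -22 ∧ b ≤ 5)) ∧ ((¬(r ≠ -2)) → ((2*r ≥ b - 4 ↔ b + 2*r > -3) ∧ (1/4)*b + r > -4 ∧ 2*b > 0 ∧ 2*r > -3 ∧ b + r > -6 ∧ b ≤ 13))
Before b := r + 4: (r ≠ -2 → ((5/4)*r > -19 ∧ 2*r > -24 ∧ 2*r > -27 ∧ 2*r > -30 ∧ r ≤ 1)) ∧ ((¬(r ≠ -2)) → ((r ≥ 0 ↔ 3*r > -7) ∧ (5/4)*r > -5 ∧ 2*r > -8 ∧ 2*r > -3 ∧ 2*r > -10 ∧ r ≤ 9))
The weakest precondition is (r ≠ -2 → ((5/4)*r > -19 ∧ 2*r > -24 ∧ 2*r > -27 ∧ 2*r > -30 ∧ r ≤ 1)) ∧ ((¬(r ≠ -2)) → ((r ≥ 0 ↔ 3*r > -7) ∧ (5/4)*r > -5 ∧ 2*r > -8 ∧ 2*r > -3 ∧ 2*r > -10 ∧ r ≤ 9)).
Check whether r = -3 implies it.
Every state satisfying the precondition satisfies the weakest precondition: the implication holds.
Answer: valid


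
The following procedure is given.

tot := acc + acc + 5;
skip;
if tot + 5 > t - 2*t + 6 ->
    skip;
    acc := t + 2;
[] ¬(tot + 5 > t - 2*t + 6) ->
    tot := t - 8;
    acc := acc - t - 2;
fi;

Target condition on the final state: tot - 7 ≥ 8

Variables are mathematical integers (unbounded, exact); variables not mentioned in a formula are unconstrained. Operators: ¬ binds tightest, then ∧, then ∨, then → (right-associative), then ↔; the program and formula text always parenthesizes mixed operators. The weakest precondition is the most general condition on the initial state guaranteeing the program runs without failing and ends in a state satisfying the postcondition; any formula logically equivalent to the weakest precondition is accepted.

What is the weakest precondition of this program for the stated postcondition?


Working backward. After the program, the postcondition tot - 7 ≥ 8 must hold; in canonical form it is tot ≥ 15.
Then branch requires tot ≥ 15; else branch requires t ≥ 23.
Before the if: (t + tot > 1 → tot ≥ 15) ∧ ((¬(t + tot > 1)) → t ≥ 23)
Before skip: (t + tot > 1 → tot ≥ 15) ∧ ((¬(t + tot > 1)) → t ≥ 23)
Before tot := acc + acc + 5: (2*acc + t > -4 → 2*acc ≥ 10) ∧ ((¬(2*acc + t > -4)) → t ≥ 23)
Answer: WP = (2*acc + t > -4 → 2*acc ≥ 10) ∧ ((¬(2*acc + t > -4)) → t ≥ 23)


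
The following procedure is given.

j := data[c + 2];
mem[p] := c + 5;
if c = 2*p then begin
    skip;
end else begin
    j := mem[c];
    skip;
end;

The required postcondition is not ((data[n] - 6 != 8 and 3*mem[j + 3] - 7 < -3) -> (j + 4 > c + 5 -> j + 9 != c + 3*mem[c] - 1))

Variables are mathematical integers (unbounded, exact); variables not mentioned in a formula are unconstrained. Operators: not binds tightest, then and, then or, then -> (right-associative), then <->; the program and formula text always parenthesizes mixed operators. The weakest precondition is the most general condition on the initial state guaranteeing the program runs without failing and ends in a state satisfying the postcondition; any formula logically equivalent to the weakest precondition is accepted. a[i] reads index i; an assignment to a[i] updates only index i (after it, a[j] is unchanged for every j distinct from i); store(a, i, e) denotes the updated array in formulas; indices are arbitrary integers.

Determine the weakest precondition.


Working backward. After the program, the postcondition not ((data[n] - 6 != 8 and 3*mem[j + 3] - 7 < -3) -> (j + 4 > c + 5 -> j + 9 != c + 3*mem[c] - 1)) must hold; in canonical form it is not ((data[n] != 14 and 3*mem[j + 3] < 4) -> (j > c + 1 -> j != 3*mem[c] + c - 10)).
Then branch requires not ((data[n] != 14 and 3*mem[j + 3] < 4) -> (j > c + 1 -> j != 3*mem[c] + c - 10)); else branch requires not ((data[n] != 14 and 3*mem[mem[c] + 3] < 4) -> (mem[c] > c + 1 -> 2*mem[c] + c != 10)).
Before the if: (c = 2*p -> (not ((data[n] != 14 and 3*mem[j + 3] < 4) -> (j > c + 1 -> j != 3*mem[c] + c - 10)))) and ((not (c = 2*p)) -> (not ((data[n] != 14 and 3*mem[mem[c] + 3] < 4) -> (mem[c] > c + 1 -> 2*mem[c] + c != 10))))
Before mem[p] := c + 5: (c = 2*p -> (not ((data[n] != 14 and 3*store(mem, p, c + 5)[j + 3] < 4) -> (j > c + 1 -> j != 3*store(mem, p, c + 5)[c] + c - 10)))) and ((not (c = 2*p)) -> (not ((data[n] != 14 and 3*store(mem, p, c + 5)[store(mem, p, c + 5)[c] + 3] < 4) -> (store(mem, p, c + 5)[c] > c + 1 -> 2*store(mem, p, c + 5)[c] + c != 10))))
Before j := data[c + 2]: (c = 2*p -> (not ((data[n] != 14 and 3*store(mem, p, c + 5)[data[c + 2] + 3] < 4) -> (data[c + 2] > c + 1 -> data[c + 2] != 3*store(mem, p, c + 5)[c] + c - 10)))) and ((not (c = 2*p)) -> (not ((data[n] != 14 and 3*store(mem, p, c + 5)[store(mem, p, c + 5)[c] + 3] < 4) -> (store(mem, p, c + 5)[c] > c + 1 -> 2*store(mem, p, c + 5)[c] + c != 10))))
Answer: WP = (c = 2*p -> (not ((data[n] != 14 and 3*store(mem, p, c + 5)[data[c + 2] + 3] < 4) -> (data[c + 2] > c + 1 -> data[c + 2] != 3*store(mem, p, c + 5)[c] + c - 10)))) and ((not (c = 2*p)) -> (not ((data[n] != 14 and 3*store(mem, p, c + 5)[store(mem, p, c + 5)[c] + 3] < 4) -> (store(mem, p, c + 5)[c] > c + 1 -> 2*store(mem, p, c + 5)[c] + c != 10))))


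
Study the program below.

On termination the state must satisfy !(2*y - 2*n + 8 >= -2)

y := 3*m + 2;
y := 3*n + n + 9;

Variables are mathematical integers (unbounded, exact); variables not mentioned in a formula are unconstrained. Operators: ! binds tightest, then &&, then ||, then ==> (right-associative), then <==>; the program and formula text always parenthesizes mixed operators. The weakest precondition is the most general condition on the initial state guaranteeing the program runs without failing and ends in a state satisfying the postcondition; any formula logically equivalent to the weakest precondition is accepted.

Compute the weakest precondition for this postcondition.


Working backward. After the program, the postcondition !(2*y - 2*n + 8 >= -2) must hold; in canonical form it is !(2*y >= 2*n - 10).
Before y := 3*n + n + 9: !(6*n >= -28)
Before y := 3*m + 2: !(6*n >= -28)
Answer: WP = !(6*n >= -28)


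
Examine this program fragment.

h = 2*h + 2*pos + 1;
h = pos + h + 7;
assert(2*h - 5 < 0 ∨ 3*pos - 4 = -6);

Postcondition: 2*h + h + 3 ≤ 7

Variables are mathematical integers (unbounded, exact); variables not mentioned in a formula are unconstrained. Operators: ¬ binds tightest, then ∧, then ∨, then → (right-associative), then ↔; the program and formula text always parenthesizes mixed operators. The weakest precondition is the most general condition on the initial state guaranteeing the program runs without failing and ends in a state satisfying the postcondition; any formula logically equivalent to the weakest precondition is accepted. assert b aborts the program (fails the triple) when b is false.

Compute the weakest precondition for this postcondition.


Working backward. After the program, the postcondition 2*h + h + 3 ≤ 7 must hold; in canonical form it is 3*h ≤ 4.
Before assert 2*h - 5 < 0 ∨ 3*pos - 4 = -6: (2*h < 5 ∨ 3*pos = -2) ∧ 3*h ≤ 4
Before h := pos + h + 7: (2*h + 2*pos < -9 ∨ 3*pos = -2) ∧ 3*h + 3*pos ≤ -17
Before h := 2*h + 2*pos + 1: (4*h + 6*pos < -11 ∨ 3*pos = -2) ∧ 6*h + 9*pos ≤ -20
Answer: WP = (4*h + 6*pos < -11 ∨ 3*pos = -2) ∧ 6*h + 9*pos ≤ -20


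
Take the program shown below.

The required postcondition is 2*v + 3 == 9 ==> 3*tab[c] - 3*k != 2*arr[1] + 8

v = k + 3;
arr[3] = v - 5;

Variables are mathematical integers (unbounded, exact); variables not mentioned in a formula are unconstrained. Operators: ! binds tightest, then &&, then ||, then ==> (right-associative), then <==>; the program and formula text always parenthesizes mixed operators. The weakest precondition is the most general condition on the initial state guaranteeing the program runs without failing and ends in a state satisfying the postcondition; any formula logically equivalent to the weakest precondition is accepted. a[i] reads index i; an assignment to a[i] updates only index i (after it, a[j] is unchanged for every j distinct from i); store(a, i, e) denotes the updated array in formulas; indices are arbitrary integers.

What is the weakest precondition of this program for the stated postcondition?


Working backward. After the program, the postcondition 2*v + 3 == 9 ==> 3*tab[c] - 3*k != 2*arr[1] + 8 must hold; in canonical form it is 2*v == 6 ==> 3*tab[c] != 2*arr[1] + 3*k + 8.
Before arr[3] := v - 5: 2*v == 6 ==> 3*tab[c] != 2*arr[1] + 3*k + 8
Before v := k + 3: 2*k == 0 ==> 3*tab[c] != 2*arr[1] + 3*k + 8
Answer: WP = 2*k == 0 ==> 3*tab[c] != 2*arr[1] + 3*k + 8


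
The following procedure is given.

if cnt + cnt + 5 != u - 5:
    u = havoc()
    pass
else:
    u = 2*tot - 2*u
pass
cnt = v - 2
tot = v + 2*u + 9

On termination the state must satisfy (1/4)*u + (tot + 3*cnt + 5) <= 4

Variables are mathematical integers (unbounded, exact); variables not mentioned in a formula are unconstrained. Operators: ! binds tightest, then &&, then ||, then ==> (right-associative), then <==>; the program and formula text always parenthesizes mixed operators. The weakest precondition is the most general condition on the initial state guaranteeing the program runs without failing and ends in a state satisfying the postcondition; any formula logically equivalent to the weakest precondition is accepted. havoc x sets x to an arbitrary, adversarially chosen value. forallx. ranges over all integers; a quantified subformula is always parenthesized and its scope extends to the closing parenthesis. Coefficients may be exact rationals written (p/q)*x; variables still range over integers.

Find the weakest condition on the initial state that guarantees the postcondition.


Working backward. After the program, the postcondition (1/4)*u + (tot + 3*cnt + 5) <= 4 must hold; in canonical form it is 3*cnt + tot + (1/4)*u <= -1.
Before tot := v + 2*u + 9: 3*cnt + (9/4)*u + v <= -10
Before cnt := v - 2: (9/4)*u + 4*v <= -4
Before skip: (9/4)*u + 4*v <= -4
Then branch requires forall u_1. (9/4)*u_1 + 4*v <= -4; else branch requires (9/2)*tot + 4*v <= (9/2)*u - 4.
Before the if: (2*cnt != u - 10 ==> (forall u_1. (9/4)*u_1 + 4*v <= -4)) && ((!(2*cnt != u - 10)) ==> (9/2)*tot + 4*v <= (9/2)*u - 4)
Answer: WP = (2*cnt != u - 10 ==> (forall u_1. (9/4)*u_1 + 4*v <= -4)) && ((!(2*cnt != u - 10)) ==> (9/2)*tot + 4*v <= (9/2)*u - 4)


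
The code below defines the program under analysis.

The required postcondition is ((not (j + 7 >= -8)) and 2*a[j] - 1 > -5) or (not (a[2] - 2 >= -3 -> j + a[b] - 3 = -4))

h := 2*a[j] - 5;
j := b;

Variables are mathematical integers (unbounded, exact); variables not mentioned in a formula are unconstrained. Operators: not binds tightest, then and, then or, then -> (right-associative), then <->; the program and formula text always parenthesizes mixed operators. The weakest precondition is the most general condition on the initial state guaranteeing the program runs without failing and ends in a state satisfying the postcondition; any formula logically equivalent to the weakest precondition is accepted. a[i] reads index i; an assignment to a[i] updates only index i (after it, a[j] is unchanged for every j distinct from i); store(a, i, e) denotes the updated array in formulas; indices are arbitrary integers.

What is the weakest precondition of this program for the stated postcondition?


Working backward. After the program, the postcondition ((not (j + 7 >= -8)) and 2*a[j] - 1 > -5) or (not (a[2] - 2 >= -3 -> j + a[b] - 3 = -4)) must hold; in canonical form it is ((not (j >= -15)) and 2*a[j] > -4) or (not (a[2] >= -1 -> a[b] + j = -1)).
Before j := b: ((not (b >= -15)) and 2*a[b] > -4) or (not (a[2] >= -1 -> a[b] + b = -1))
Before h := 2*a[j] - 5: ((not (b >= -15)) and 2*a[b] > -4) or (not (a[2] >= -1 -> a[b] + b = -1))
Answer: WP = ((not (b >= -15)) and 2*a[b] > -4) or (not (a[2] >= -1 -> a[b] + b = -1))


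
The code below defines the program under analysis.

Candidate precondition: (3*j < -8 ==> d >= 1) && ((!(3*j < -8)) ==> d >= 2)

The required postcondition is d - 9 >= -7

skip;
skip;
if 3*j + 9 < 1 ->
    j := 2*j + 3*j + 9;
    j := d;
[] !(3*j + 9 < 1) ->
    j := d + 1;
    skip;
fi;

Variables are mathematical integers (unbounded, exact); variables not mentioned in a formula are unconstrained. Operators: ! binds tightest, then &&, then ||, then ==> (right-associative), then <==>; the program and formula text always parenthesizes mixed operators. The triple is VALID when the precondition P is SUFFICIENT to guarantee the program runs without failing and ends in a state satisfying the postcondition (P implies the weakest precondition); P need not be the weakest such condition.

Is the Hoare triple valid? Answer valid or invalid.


Working backward. After the program, the postcondition d - 9 >= -7 must hold; in canonical form it is d >= 2.
Then branch requires d >= 2; else branch requires d >= 2.
Before the if: (3*j < -8 ==> d >= 2) && ((!(3*j < -8)) ==> d >= 2)
Before skip: (3*j < -8 ==> d >= 2) && ((!(3*j < -8)) ==> d >= 2)
Before skip: (3*j < -8 ==> d >= 2) && ((!(3*j < -8)) ==> d >= 2)
The weakest precondition is (3*j < -8 ==> d >= 2) && ((!(3*j < -8)) ==> d >= 2).
Check whether (3*j < -8 ==> d >= 1) && ((!(3*j < -8)) ==> d >= 2) implies it.
Countermodel: at the initial state d = 1, j = -3, the precondition holds but the weakest precondition fails.
Answer: invalid


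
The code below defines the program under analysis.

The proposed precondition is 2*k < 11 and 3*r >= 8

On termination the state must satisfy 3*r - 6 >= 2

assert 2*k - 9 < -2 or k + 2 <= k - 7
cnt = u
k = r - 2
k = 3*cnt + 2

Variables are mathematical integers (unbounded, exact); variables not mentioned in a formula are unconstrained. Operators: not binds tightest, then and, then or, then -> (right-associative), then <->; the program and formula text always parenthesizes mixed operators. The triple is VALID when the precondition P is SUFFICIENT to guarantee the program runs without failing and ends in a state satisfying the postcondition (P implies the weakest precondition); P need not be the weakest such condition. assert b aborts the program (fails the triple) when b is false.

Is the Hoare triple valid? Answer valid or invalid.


Working backward. After the program, the postcondition 3*r - 6 >= 2 must hold; in canonical form it is 3*r >= 8.
Before k := 3*cnt + 2: 3*r >= 8
Before k := r - 2: 3*r >= 8
Before cnt := u: 3*r >= 8
Before assert 2*k - 9 < -2 or k + 2 <= k - 7: 2*k < 7 and 3*r >= 8
The weakest precondition is 2*k < 7 and 3*r >= 8.
Check whether 2*k < 11 and 3*r >= 8 implies it.
Countermodel: at the initial state k = 4, r = 3, the precondition holds but the weakest precondition fails.
Answer: invalid


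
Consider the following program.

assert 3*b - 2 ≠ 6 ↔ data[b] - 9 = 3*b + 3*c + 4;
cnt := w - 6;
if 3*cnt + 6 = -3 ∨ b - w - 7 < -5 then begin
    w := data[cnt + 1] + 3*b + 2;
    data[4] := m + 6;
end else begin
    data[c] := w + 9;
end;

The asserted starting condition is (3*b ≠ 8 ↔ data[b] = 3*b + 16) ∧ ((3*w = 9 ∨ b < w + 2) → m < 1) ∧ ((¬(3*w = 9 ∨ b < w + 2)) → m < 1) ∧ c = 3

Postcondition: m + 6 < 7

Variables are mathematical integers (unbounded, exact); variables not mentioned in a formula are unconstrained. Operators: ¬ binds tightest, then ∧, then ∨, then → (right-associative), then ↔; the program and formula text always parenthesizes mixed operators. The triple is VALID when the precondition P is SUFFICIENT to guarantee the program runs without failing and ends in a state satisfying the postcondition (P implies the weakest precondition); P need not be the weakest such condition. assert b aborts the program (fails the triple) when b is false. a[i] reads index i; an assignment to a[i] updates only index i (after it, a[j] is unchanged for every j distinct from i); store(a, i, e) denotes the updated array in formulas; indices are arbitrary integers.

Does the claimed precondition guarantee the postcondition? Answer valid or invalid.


Working backward. After the program, the postcondition m + 6 < 7 must hold; in canonical form it is m < 1.
Then branch requires m < 1; else branch requires m < 1.
Before the if: ((3*cnt = -9 ∨ b < w + 2) → m < 1) ∧ ((¬(3*cnt = -9 ∨ b < w + 2)) → m < 1)
Before cnt := w - 6: ((3*w = 9 ∨ b < w + 2) → m < 1) ∧ ((¬(3*w = 9 ∨ b < w + 2)) → m < 1)
Before assert 3*b - 2 ≠ 6 ↔ data[b] - 9 = 3*b + 3*c + 4: (3*b ≠ 8 ↔ data[b] = 3*b + 3*c + 13) ∧ ((3*w = 9 ∨ b < w + 2) → m < 1) ∧ ((¬(3*w = 9 ∨ b < w + 2)) → m < 1)
The weakest precondition is (3*b ≠ 8 ↔ data[b] = 3*b + 3*c + 13) ∧ ((3*w = 9 ∨ b < w + 2) → m < 1) ∧ ((¬(3*w = 9 ∨ b < w + 2)) → m < 1).
Check whether (3*b ≠ 8 ↔ data[b] = 3*b + 16) ∧ ((3*w = 9 ∨ b < w + 2) → m < 1) ∧ ((¬(3*w = 9 ∨ b < w + 2)) → m < 1) ∧ c = 3 implies it.
Countermodel: at the initial state b = 0, c = 3, data = {[0] = 16, elsewhere 16}, m = 0, w = 3, the precondition holds but the weakest precondition fails.
Answer: invalid


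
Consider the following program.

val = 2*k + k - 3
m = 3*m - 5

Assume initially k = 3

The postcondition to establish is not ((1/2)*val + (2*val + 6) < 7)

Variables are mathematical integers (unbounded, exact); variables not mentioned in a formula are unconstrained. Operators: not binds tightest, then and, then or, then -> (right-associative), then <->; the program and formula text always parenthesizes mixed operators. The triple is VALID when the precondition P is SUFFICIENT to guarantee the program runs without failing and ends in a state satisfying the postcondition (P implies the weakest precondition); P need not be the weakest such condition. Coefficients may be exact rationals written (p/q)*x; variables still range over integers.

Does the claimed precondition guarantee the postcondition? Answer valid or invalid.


Working backward. After the program, the postcondition not ((1/2)*val + (2*val + 6) < 7) must hold; in canonical form it is not ((5/2)*val < 1).
Before m := 3*m - 5: not ((5/2)*val < 1)
Before val := 2*k + k - 3: not ((15/2)*k < 17/2)
The weakest precondition is not ((15/2)*k < 17/2).
Check whether k = 3 implies it.
Every state satisfying the precondition satisfies the weakest precondition: the implication holds.
Answer: valid


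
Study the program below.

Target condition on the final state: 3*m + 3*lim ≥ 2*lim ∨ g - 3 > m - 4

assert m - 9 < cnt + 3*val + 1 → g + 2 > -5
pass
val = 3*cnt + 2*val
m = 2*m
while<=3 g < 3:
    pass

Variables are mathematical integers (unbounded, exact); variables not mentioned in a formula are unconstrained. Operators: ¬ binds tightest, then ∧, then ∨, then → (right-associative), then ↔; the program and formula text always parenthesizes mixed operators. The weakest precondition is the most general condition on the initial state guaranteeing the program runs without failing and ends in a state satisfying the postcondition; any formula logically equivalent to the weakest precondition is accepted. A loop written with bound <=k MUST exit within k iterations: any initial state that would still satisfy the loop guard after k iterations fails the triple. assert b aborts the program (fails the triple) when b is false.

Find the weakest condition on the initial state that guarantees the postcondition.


Working backward. After the program, the postcondition 3*m + 3*lim ≥ 2*lim ∨ g - 3 > m - 4 must hold; in canonical form it is lim + 3*m ≥ 0 ∨ g > m - 1.
Before the loop (bound <=3), unroll the exhaustion recursion (WP_0 = exit-now case; WP_j = one more guarded iteration, up to j = 3):
  WP_0: (¬(g < 3)) ∧ (lim + 3*m ≥ 0 ∨ g > m - 1)
  WP_1: (g < 3 → ((¬(g < 3)) ∧ (lim + 3*m ≥ 0 ∨ g > m - 1))) ∧ ((¬(g < 3)) → (lim + 3*m ≥ 0 ∨ g > m - 1))
  WP_2: (g < 3 → ((g < 3 → ((¬(g < 3)) ∧ (lim + 3*m ≥ 0 ∨ g > m - 1))) ∧ ((¬(g < 3)) → (lim + 3*m ≥ 0 ∨ g > m - 1)))) ∧ ((¬(g < 3)) → (lim + 3*m ≥ 0 ∨ g > m - 1))
  WP_3: (g < 3 → ((g < 3 → ((g < 3 → ((¬(g < 3)) ∧ (lim + 3*m ≥ 0 ∨ g > m - 1))) ∧ ((¬(g < 3)) → (lim + 3*m ≥ 0 ∨ g > m - 1)))) ∧ ((¬(g < 3)) → (lim + 3*m ≥ 0 ∨ g > m - 1)))) ∧ ((¬(g < 3)) → (lim + 3*m ≥ 0 ∨ g > m - 1))
So before the loop: (g < 3 → ((g < 3 → ((g < 3 → ((¬(g < 3)) ∧ (lim + 3*m ≥ 0 ∨ g > m - 1))) ∧ ((¬(g < 3)) → (lim + 3*m ≥ 0 ∨ g > m - 1)))) ∧ ((¬(g < 3)) → (lim + 3*m ≥ 0 ∨ g > m - 1)))) ∧ ((¬(g < 3)) → (lim + 3*m ≥ 0 ∨ g > m - 1))
Before m := 2*m: (g < 3 → ((g < 3 → ((g < 3 → ((¬(g < 3)) ∧ (lim + 6*m ≥ 0 ∨ g > 2*m - 1))) ∧ ((¬(g < 3)) → (lim + 6*m ≥ 0 ∨ g > 2*m - 1)))) ∧ ((¬(g < 3)) → (lim + 6*m ≥ 0 ∨ g > 2*m - 1)))) ∧ ((¬(g < 3)) → (lim + 6*m ≥ 0 ∨ g > 2*m - 1))
Before val := 3*cnt + 2*val: (g < 3 → ((g < 3 → ((g < 3 → ((¬(g < 3)) ∧ (lim + 6*m ≥ 0 ∨ g > 2*m - 1))) ∧ ((¬(g < 3)) → (lim + 6*m ≥ 0 ∨ g > 2*m - 1)))) ∧ ((¬(g < 3)) → (lim + 6*m ≥ 0 ∨ g > 2*m - 1)))) ∧ ((¬(g < 3)) → (lim + 6*m ≥ 0 ∨ g > 2*m - 1))
Before skip: (g < 3 → ((g < 3 → ((g < 3 → ((¬(g < 3)) ∧ (lim + 6*m ≥ 0 ∨ g > 2*m - 1))) ∧ ((¬(g < 3)) → (lim + 6*m ≥ 0 ∨ g > 2*m - 1)))) ∧ ((¬(g < 3)) → (lim + 6*m ≥ 0 ∨ g > 2*m - 1)))) ∧ ((¬(g < 3)) → (lim + 6*m ≥ 0 ∨ g > 2*m - 1))
Before assert m - 9 < cnt + 3*val + 1 → g + 2 > -5: (m < cnt + 3*val + 10 → g > -7) ∧ (g < 3 → ((g < 3 → ((g < 3 → ((¬(g < 3)) ∧ (lim + 6*m ≥ 0 ∨ g > 2*m - 1))) ∧ ((¬(g < 3)) → (lim + 6*m ≥ 0 ∨ g > 2*m - 1)))) ∧ ((¬(g < 3)) → (lim + 6*m ≥ 0 ∨ g > 2*m - 1)))) ∧ ((¬(g < 3)) → (lim + 6*m ≥ 0 ∨ g > 2*m - 1))
Answer: WP = (m < cnt + 3*val + 10 → g > -7) ∧ (g < 3 → ((g < 3 → ((g < 3 → ((¬(g < 3)) ∧ (lim + 6*m ≥ 0 ∨ g > 2*m - 1))) ∧ ((¬(g < 3)) → (lim + 6*m ≥ 0 ∨ g > 2*m - 1)))) ∧ ((¬(g < 3)) → (lim + 6*m ≥ 0 ∨ g > 2*m - 1)))) ∧ ((¬(g < 3)) → (lim + 6*m ≥ 0 ∨ g > 2*m - 1))


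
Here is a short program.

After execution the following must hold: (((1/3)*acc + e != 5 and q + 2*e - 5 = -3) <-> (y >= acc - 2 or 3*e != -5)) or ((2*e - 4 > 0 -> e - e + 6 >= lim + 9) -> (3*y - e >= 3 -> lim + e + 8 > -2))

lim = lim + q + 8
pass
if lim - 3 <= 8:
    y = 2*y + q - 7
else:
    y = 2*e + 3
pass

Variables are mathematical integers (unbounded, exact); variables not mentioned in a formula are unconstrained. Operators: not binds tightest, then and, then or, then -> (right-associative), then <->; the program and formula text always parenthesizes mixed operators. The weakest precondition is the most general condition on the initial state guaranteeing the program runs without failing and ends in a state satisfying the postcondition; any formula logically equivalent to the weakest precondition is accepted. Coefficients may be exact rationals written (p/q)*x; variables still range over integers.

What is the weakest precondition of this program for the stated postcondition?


Working backward. After the program, the postcondition (((1/3)*acc + e != 5 and q + 2*e - 5 = -3) <-> (y >= acc - 2 or 3*e != -5)) or ((2*e - 4 > 0 -> e - e + 6 >= lim + 9) -> (3*y - e >= 3 -> lim + e + 8 > -2)) must hold; in canonical form it is (((1/3)*acc + e != 5 and 2*e + q = 2) <-> (y >= acc - 2 or 3*e != -5)) or ((2*e > 4 -> lim <= -3) -> (3*y >= e + 3 -> e + lim > -10)).
Before skip: (((1/3)*acc + e != 5 and 2*e + q = 2) <-> (y >= acc - 2 or 3*e != -5)) or ((2*e > 4 -> lim <= -3) -> (3*y >= e + 3 -> e + lim > -10))
Then branch requires (((1/3)*acc + e != 5 and 2*e + q = 2) <-> (q + 2*y >= acc + 5 or 3*e != -5)) or ((2*e > 4 -> lim <= -3) -> (3*q + 6*y >= e + 24 -> e + lim > -10)); else branch requires (((1/3)*acc + e != 5 and 2*e + q = 2) <-> (2*e >= acc - 5 or 3*e != -5)) or ((2*e > 4 -> lim <= -3) -> (5*e >= -6 -> e + lim > -10)).
Before the if: (lim <= 11 -> ((((1/3)*acc + e != 5 and 2*e + q = 2) <-> (q + 2*y >= acc + 5 or 3*e != -5)) or ((2*e > 4 -> lim <= -3) -> (3*q + 6*y >= e + 24 -> e + lim > -10)))) and ((not (lim <= 11)) -> ((((1/3)*acc + e != 5 and 2*e + q = 2) <-> (2*e >= acc - 5 or 3*e != -5)) or ((2*e > 4 -> lim <= -3) -> (5*e >= -6 -> e + lim > -10))))
Before skip: (lim <= 11 -> ((((1/3)*acc + e != 5 and 2*e + q = 2) <-> (q + 2*y >= acc + 5 or 3*e != -5)) or ((2*e > 4 -> lim <= -3) -> (3*q + 6*y >= e + 24 -> e + lim > -10)))) and ((not (lim <= 11)) -> ((((1/3)*acc + e != 5 and 2*e + q = 2) <-> (2*e >= acc - 5 or 3*e != -5)) or ((2*e > 4 -> lim <= -3) -> (5*e >= -6 -> e + lim > -10))))
Before lim := lim + q + 8: (lim + q <= 3 -> ((((1/3)*acc + e != 5 and 2*e + q = 2) <-> (q + 2*y >= acc + 5 or 3*e != -5)) or ((2*e > 4 -> lim + q <= -11) -> (3*q + 6*y >= e + 24 -> e + lim + q > -18)))) and ((not (lim + q <= 3)) -> ((((1/3)*acc + e != 5 and 2*e + q = 2) <-> (2*e >= acc - 5 or 3*e != -5)) or ((2*e > 4 -> lim + q <= -11) -> (5*e >= -6 -> e + lim + q > -18))))
Answer: WP = (lim + q <= 3 -> ((((1/3)*acc + e != 5 and 2*e + q = 2) <-> (q + 2*y >= acc + 5 or 3*e != -5)) or ((2*e > 4 -> lim + q <= -11) -> (3*q + 6*y >= e + 24 -> e + lim + q > -18)))) and ((not (lim + q <= 3)) -> ((((1/3)*acc + e != 5 and 2*e + q = 2) <-> (2*e >= acc - 5 or 3*e != -5)) or ((2*e > 4 -> lim + q <= -11) -> (5*e >= -6 -> e + lim + q > -18))))
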